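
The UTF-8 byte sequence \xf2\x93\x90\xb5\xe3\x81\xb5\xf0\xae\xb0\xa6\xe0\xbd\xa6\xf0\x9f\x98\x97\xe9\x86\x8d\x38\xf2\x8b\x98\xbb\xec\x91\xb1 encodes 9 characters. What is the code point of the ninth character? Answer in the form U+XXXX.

Offset 0: leading byte 0xF2 = 11110010 → 4-byte char #1 = F2 93 90 B5.
Offset 4: leading byte 0xE3 = 11100011 → 3-byte char #2 = E3 81 B5.
Offset 7: leading byte 0xF0 = 11110000 → 4-byte char #3 = F0 AE B0 A6.
Offset 11: leading byte 0xE0 = 11100000 → 3-byte char #4 = E0 BD A6.
Offset 14: leading byte 0xF0 = 11110000 → 4-byte char #5 = F0 9F 98 97.
Offset 18: leading byte 0xE9 = 11101001 → 3-byte char #6 = E9 86 8D.
Offset 21: leading byte 0x38 = 00111000 → 1-byte char #7 = 38.
Offset 22: leading byte 0xF2 = 11110010 → 4-byte char #8 = F2 8B 98 BB.
Offset 26: leading byte 0xEC = 11101100 → 3-byte char #9 = EC 91 B1.
Leading byte 0xEC = 11101100 matches 1110xxxx → 3-byte sequence.
Byte 1: 0xEC = 11101100, payload 1100 (4 bits).
Byte 2: 0x91 = 10010001 (10xxxxxx ✓), payload 010001.
Byte 3: 0xB1 = 10110001 (10xxxxxx ✓), payload 110001.
Concatenate: 1100010001110001 = 0xC471 (16 bits → U+C471).

U+C471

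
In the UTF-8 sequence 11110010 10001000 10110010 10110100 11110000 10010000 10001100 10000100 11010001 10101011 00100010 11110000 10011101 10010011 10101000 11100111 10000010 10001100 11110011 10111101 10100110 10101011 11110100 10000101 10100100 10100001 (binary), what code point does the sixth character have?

Offset 0: leading byte 0xF2 = 11110010 → 4-byte char #1 = F2 88 B2 B4.
Offset 4: leading byte 0xF0 = 11110000 → 4-byte char #2 = F0 90 8C 84.
Offset 8: leading byte 0xD1 = 11010001 → 2-byte char #3 = D1 AB.
Offset 10: leading byte 0x22 = 00100010 → 1-byte char #4 = 22.
Offset 11: leading byte 0xF0 = 11110000 → 4-byte char #5 = F0 9D 93 A8.
Offset 15: leading byte 0xE7 = 11100111 → 3-byte char #6 = E7 82 8C.
Leading byte 0xE7 = 11100111 matches 1110xxxx → 3-byte sequence.
Byte 1: 0xE7 = 11100111, payload 0111 (4 bits).
Byte 2: 0x82 = 10000010 (10xxxxxx ✓), payload 000010.
Byte 3: 0x8C = 10001100 (10xxxxxx ✓), payload 001100.
Concatenate: 0111000010001100 = 0x708C (16 bits → U+708C).

U+708C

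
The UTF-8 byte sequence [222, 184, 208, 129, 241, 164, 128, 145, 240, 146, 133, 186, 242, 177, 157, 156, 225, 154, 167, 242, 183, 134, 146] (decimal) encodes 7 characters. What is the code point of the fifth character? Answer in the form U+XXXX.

Offset 0: leading byte 0xDE = 11011110 → 2-byte char #1 = DE B8.
Offset 2: leading byte 0xD0 = 11010000 → 2-byte char #2 = D0 81.
Offset 4: leading byte 0xF1 = 11110001 → 4-byte char #3 = F1 A4 80 91.
Offset 8: leading byte 0xF0 = 11110000 → 4-byte char #4 = F0 92 85 BA.
Offset 12: leading byte 0xF2 = 11110010 → 4-byte char #5 = F2 B1 9D 9C.
Leading byte 0xF2 = 11110010 matches 11110xxx → 4-byte sequence.
Byte 1: 0xF2 = 11110010, payload 010 (3 bits).
Byte 2: 0xB1 = 10110001 (10xxxxxx ✓), payload 110001.
Byte 3: 0x9D = 10011101 (10xxxxxx ✓), payload 011101.
Byte 4: 0x9C = 10011100 (10xxxxxx ✓), payload 011100.
Concatenate: 010110001011101011100 = 0xB175C (21 bits → U+B175C).

U+B175C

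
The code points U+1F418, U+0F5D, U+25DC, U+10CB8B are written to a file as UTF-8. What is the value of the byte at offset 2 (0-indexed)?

0x90

U+1F418 → 4-byte form F0 9F 90 98 at offsets 0–3.
Offset 2 falls in char 1's range; it's byte 3 of F0 9F 90 98 = 0x90.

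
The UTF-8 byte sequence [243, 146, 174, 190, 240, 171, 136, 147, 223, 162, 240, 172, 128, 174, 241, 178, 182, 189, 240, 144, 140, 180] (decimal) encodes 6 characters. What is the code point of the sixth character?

Offset 0: leading byte 0xF3 = 11110011 → 4-byte char #1 = F3 92 AE BE.
Offset 4: leading byte 0xF0 = 11110000 → 4-byte char #2 = F0 AB 88 93.
Offset 8: leading byte 0xDF = 11011111 → 2-byte char #3 = DF A2.
Offset 10: leading byte 0xF0 = 11110000 → 4-byte char #4 = F0 AC 80 AE.
Offset 14: leading byte 0xF1 = 11110001 → 4-byte char #5 = F1 B2 B6 BD.
Offset 18: leading byte 0xF0 = 11110000 → 4-byte char #6 = F0 90 8C B4.
Leading byte 0xF0 = 11110000 matches 11110xxx → 4-byte sequence.
Byte 1: 0xF0 = 11110000, payload 000 (3 bits).
Byte 2: 0x90 = 10010000 (10xxxxxx ✓), payload 010000.
Byte 3: 0x8C = 10001100 (10xxxxxx ✓), payload 001100.
Byte 4: 0xB4 = 10110100 (10xxxxxx ✓), payload 110100.
Concatenate: 000010000001100110100 = 0x10334 (21 bits → U+10334).

U+10334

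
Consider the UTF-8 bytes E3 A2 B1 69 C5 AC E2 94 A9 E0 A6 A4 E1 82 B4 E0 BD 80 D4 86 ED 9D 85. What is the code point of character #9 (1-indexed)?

U+D745

Offset 0: leading byte 0xE3 = 11100011 → 3-byte char #1 = E3 A2 B1.
Offset 3: leading byte 0x69 = 01101001 → 1-byte char #2 = 69.
Offset 4: leading byte 0xC5 = 11000101 → 2-byte char #3 = C5 AC.
Offset 6: leading byte 0xE2 = 11100010 → 3-byte char #4 = E2 94 A9.
Offset 9: leading byte 0xE0 = 11100000 → 3-byte char #5 = E0 A6 A4.
Offset 12: leading byte 0xE1 = 11100001 → 3-byte char #6 = E1 82 B4.
Offset 15: leading byte 0xE0 = 11100000 → 3-byte char #7 = E0 BD 80.
Offset 18: leading byte 0xD4 = 11010100 → 2-byte char #8 = D4 86.
Offset 20: leading byte 0xED = 11101101 → 3-byte char #9 = ED 9D 85.
Leading byte 0xED = 11101101 matches 1110xxxx → 3-byte sequence.
Byte 1: 0xED = 11101101, payload 1101 (4 bits).
Byte 2: 0x9D = 10011101 (10xxxxxx ✓), payload 011101.
Byte 3: 0x85 = 10000101 (10xxxxxx ✓), payload 000101.
Concatenate: 1101011101000101 = 0xD745 (16 bits → U+D745).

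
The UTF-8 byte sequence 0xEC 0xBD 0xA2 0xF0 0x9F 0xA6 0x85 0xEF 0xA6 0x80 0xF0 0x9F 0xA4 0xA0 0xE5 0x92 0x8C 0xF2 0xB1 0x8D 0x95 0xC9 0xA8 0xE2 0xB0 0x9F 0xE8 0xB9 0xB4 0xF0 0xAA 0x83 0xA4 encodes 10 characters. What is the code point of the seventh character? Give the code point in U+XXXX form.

U+0268

Offset 0: leading byte 0xEC = 11101100 → 3-byte char #1 = EC BD A2.
Offset 3: leading byte 0xF0 = 11110000 → 4-byte char #2 = F0 9F A6 85.
Offset 7: leading byte 0xEF = 11101111 → 3-byte char #3 = EF A6 80.
Offset 10: leading byte 0xF0 = 11110000 → 4-byte char #4 = F0 9F A4 A0.
Offset 14: leading byte 0xE5 = 11100101 → 3-byte char #5 = E5 92 8C.
Offset 17: leading byte 0xF2 = 11110010 → 4-byte char #6 = F2 B1 8D 95.
Offset 21: leading byte 0xC9 = 11001001 → 2-byte char #7 = C9 A8.
Leading byte 0xC9 = 11001001 matches 110xxxxx → 2-byte sequence.
Byte 1: 0xC9 = 11001001, payload 01001 (5 bits).
Byte 2: 0xA8 = 10101000 (10xxxxxx ✓), payload 101000.
Concatenate: 01001101000 = 0x268 (11 bits → U+0268).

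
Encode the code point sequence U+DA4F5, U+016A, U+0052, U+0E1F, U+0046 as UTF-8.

F3 9A 93 B5 C5 AA 52 E0 B8 9F 46

U+DA4F5: 4-byte form → F3 9A 93 B5.
U+016A: 2-byte form → C5 AA.
U+0052: 1-byte form → 52.
U+0E1F: 3-byte form → E0 B8 9F.
U+0046: 1-byte form → 46.
Concatenated (11 bytes): F3 9A 93 B5 C5 AA 52 E0 B8 9F 46.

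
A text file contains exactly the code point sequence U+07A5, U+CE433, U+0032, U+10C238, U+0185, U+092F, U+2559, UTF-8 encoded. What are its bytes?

U+07A5: 2-byte form → DE A5.
U+CE433: 4-byte form → F3 8E 90 B3.
U+0032: 1-byte form → 32.
U+10C238: 4-byte form → F4 8C 88 B8.
U+0185: 2-byte form → C6 85.
U+092F: 3-byte form → E0 A4 AF.
U+2559: 3-byte form → E2 95 99.
Concatenated (19 bytes): DE A5 F3 8E 90 B3 32 F4 8C 88 B8 C6 85 E0 A4 AF E2 95 99.

DE A5 F3 8E 90 B3 32 F4 8C 88 B8 C6 85 E0 A4 AF E2 95 99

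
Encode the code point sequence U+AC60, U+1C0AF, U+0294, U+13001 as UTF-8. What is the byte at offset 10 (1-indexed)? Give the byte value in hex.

0xF0

1-indexed offset 10 is 0-indexed offset 9.
U+AC60 → 3-byte form EA B1 A0 at offsets 0–2.
U+1C0AF → 4-byte form F0 9C 82 AF at offsets 3–6.
U+0294 → 2-byte form CA 94 at offsets 7–8.
U+13001 → 4-byte form F0 93 80 81 at offsets 9–12.
Offset 9 falls in char 4's range; it's byte 1 of F0 93 80 81 = 0xF0.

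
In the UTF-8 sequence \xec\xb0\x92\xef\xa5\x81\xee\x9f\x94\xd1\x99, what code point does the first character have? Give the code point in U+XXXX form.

Offset 0: leading byte 0xEC = 11101100 → 3-byte char #1 = EC B0 92.
Leading byte 0xEC = 11101100 matches 1110xxxx → 3-byte sequence.
Byte 1: 0xEC = 11101100, payload 1100 (4 bits).
Byte 2: 0xB0 = 10110000 (10xxxxxx ✓), payload 110000.
Byte 3: 0x92 = 10010010 (10xxxxxx ✓), payload 010010.
Concatenate: 1100110000010010 = 0xCC12 (16 bits → U+CC12).

U+CC12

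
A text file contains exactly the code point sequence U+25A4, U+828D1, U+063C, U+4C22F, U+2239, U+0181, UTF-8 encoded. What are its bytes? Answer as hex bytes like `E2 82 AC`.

U+25A4: 3-byte form → E2 96 A4.
U+828D1: 4-byte form → F2 82 A3 91.
U+063C: 2-byte form → D8 BC.
U+4C22F: 4-byte form → F1 8C 88 AF.
U+2239: 3-byte form → E2 88 B9.
U+0181: 2-byte form → C6 81.
Concatenated (18 bytes): E2 96 A4 F2 82 A3 91 D8 BC F1 8C 88 AF E2 88 B9 C6 81.

E2 96 A4 F2 82 A3 91 D8 BC F1 8C 88 AF E2 88 B9 C6 81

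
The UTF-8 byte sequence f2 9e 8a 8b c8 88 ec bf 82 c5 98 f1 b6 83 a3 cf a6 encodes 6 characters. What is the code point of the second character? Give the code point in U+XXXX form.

Offset 0: leading byte 0xF2 = 11110010 → 4-byte char #1 = F2 9E 8A 8B.
Offset 4: leading byte 0xC8 = 11001000 → 2-byte char #2 = C8 88.
Leading byte 0xC8 = 11001000 matches 110xxxxx → 2-byte sequence.
Byte 1: 0xC8 = 11001000, payload 01000 (5 bits).
Byte 2: 0x88 = 10001000 (10xxxxxx ✓), payload 001000.
Concatenate: 01000001000 = 0x208 (11 bits → U+0208).

U+0208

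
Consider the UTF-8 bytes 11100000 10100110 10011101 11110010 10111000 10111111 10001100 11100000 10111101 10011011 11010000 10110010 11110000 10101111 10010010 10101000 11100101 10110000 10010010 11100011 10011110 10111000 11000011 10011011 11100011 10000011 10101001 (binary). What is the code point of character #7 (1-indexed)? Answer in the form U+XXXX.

U+37B8

Offset 0: leading byte 0xE0 = 11100000 → 3-byte char #1 = E0 A6 9D.
Offset 3: leading byte 0xF2 = 11110010 → 4-byte char #2 = F2 B8 BF 8C.
Offset 7: leading byte 0xE0 = 11100000 → 3-byte char #3 = E0 BD 9B.
Offset 10: leading byte 0xD0 = 11010000 → 2-byte char #4 = D0 B2.
Offset 12: leading byte 0xF0 = 11110000 → 4-byte char #5 = F0 AF 92 A8.
Offset 16: leading byte 0xE5 = 11100101 → 3-byte char #6 = E5 B0 92.
Offset 19: leading byte 0xE3 = 11100011 → 3-byte char #7 = E3 9E B8.
Leading byte 0xE3 = 11100011 matches 1110xxxx → 3-byte sequence.
Byte 1: 0xE3 = 11100011, payload 0011 (4 bits).
Byte 2: 0x9E = 10011110 (10xxxxxx ✓), payload 011110.
Byte 3: 0xB8 = 10111000 (10xxxxxx ✓), payload 111000.
Concatenate: 0011011110111000 = 0x37B8 (16 bits → U+37B8).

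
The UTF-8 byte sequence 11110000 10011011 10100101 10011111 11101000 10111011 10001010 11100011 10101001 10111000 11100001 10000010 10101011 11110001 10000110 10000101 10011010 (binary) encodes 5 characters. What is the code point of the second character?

Offset 0: leading byte 0xF0 = 11110000 → 4-byte char #1 = F0 9B A5 9F.
Offset 4: leading byte 0xE8 = 11101000 → 3-byte char #2 = E8 BB 8A.
Leading byte 0xE8 = 11101000 matches 1110xxxx → 3-byte sequence.
Byte 1: 0xE8 = 11101000, payload 1000 (4 bits).
Byte 2: 0xBB = 10111011 (10xxxxxx ✓), payload 111011.
Byte 3: 0x8A = 10001010 (10xxxxxx ✓), payload 001010.
Concatenate: 1000111011001010 = 0x8ECA (16 bits → U+8ECA).

U+8ECA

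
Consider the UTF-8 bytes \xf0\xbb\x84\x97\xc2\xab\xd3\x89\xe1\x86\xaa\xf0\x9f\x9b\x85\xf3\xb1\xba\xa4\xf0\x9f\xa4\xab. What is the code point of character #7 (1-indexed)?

Offset 0: leading byte 0xF0 = 11110000 → 4-byte char #1 = F0 BB 84 97.
Offset 4: leading byte 0xC2 = 11000010 → 2-byte char #2 = C2 AB.
Offset 6: leading byte 0xD3 = 11010011 → 2-byte char #3 = D3 89.
Offset 8: leading byte 0xE1 = 11100001 → 3-byte char #4 = E1 86 AA.
Offset 11: leading byte 0xF0 = 11110000 → 4-byte char #5 = F0 9F 9B 85.
Offset 15: leading byte 0xF3 = 11110011 → 4-byte char #6 = F3 B1 BA A4.
Offset 19: leading byte 0xF0 = 11110000 → 4-byte char #7 = F0 9F A4 AB.
Leading byte 0xF0 = 11110000 matches 11110xxx → 4-byte sequence.
Byte 1: 0xF0 = 11110000, payload 000 (3 bits).
Byte 2: 0x9F = 10011111 (10xxxxxx ✓), payload 011111.
Byte 3: 0xA4 = 10100100 (10xxxxxx ✓), payload 100100.
Byte 4: 0xAB = 10101011 (10xxxxxx ✓), payload 101011.
Concatenate: 000011111100100101011 = 0x1F92B (21 bits → U+1F92B).

U+1F92B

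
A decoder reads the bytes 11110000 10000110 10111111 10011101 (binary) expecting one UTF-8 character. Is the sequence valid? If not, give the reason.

Leading byte 0xF0 = 11110000 → 4-byte form.
Continuation bytes all match 10xxxxxx. Payload decodes to 0x6FDD.
But 0x6FDD < 0x10000, the minimum for a 4-byte sequence — this is an overlong encoding.

invalid (overlong encoding)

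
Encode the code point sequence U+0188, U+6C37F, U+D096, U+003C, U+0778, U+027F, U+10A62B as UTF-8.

U+0188: 2-byte form → C6 88.
U+6C37F: 4-byte form → F1 AC 8D BF.
U+D096: 3-byte form → ED 82 96.
U+003C: 1-byte form → 3C.
U+0778: 2-byte form → DD B8.
U+027F: 2-byte form → C9 BF.
U+10A62B: 4-byte form → F4 8A 98 AB.
Concatenated (18 bytes): C6 88 F1 AC 8D BF ED 82 96 3C DD B8 C9 BF F4 8A 98 AB.

C6 88 F1 AC 8D BF ED 82 96 3C DD B8 C9 BF F4 8A 98 AB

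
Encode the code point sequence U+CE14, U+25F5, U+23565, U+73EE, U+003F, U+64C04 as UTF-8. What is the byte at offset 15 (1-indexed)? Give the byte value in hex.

0xF1

1-indexed offset 15 is 0-indexed offset 14.
U+CE14 → 3-byte form EC B8 94 at offsets 0–2.
U+25F5 → 3-byte form E2 97 B5 at offsets 3–5.
U+23565 → 4-byte form F0 A3 95 A5 at offsets 6–9.
U+73EE → 3-byte form E7 8F AE at offsets 10–12.
U+003F → 1-byte form 3F at offsets 13–13.
U+64C04 → 4-byte form F1 A4 B0 84 at offsets 14–17.
Offset 14 falls in char 6's range; it's byte 1 of F1 A4 B0 84 = 0xF1.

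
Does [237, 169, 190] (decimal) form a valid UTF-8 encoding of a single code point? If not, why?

Structurally a 3-byte sequence; payload = 0xDA7E.
But 0xDA7E is in U+D800–U+DFFF, the surrogate range. Surrogates are not Unicode scalar values and are forbidden in UTF-8.

invalid (encodes a surrogate (U+D800–U+DFFF))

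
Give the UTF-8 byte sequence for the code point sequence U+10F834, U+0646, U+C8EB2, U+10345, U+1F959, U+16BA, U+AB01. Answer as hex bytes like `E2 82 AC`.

U+10F834: 4-byte form → F4 8F A0 B4.
U+0646: 2-byte form → D9 86.
U+C8EB2: 4-byte form → F3 88 BA B2.
U+10345: 4-byte form → F0 90 8D 85.
U+1F959: 4-byte form → F0 9F A5 99.
U+16BA: 3-byte form → E1 9A BA.
U+AB01: 3-byte form → EA AC 81.
Concatenated (24 bytes): F4 8F A0 B4 D9 86 F3 88 BA B2 F0 90 8D 85 F0 9F A5 99 E1 9A BA EA AC 81.

F4 8F A0 B4 D9 86 F3 88 BA B2 F0 90 8D 85 F0 9F A5 99 E1 9A BA EA AC 81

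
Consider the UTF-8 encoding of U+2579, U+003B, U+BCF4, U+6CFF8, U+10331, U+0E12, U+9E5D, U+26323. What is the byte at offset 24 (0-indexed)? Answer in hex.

U+2579 → 3-byte form E2 95 B9 at offsets 0–2.
U+003B → 1-byte form 3B at offsets 3–3.
U+BCF4 → 3-byte form EB B3 B4 at offsets 4–6.
U+6CFF8 → 4-byte form F1 AC BF B8 at offsets 7–10.
U+10331 → 4-byte form F0 90 8C B1 at offsets 11–14.
U+0E12 → 3-byte form E0 B8 92 at offsets 15–17.
U+9E5D → 3-byte form E9 B9 9D at offsets 18–20.
U+26323 → 4-byte form F0 A6 8C A3 at offsets 21–24.
Offset 24 falls in char 8's range; it's byte 4 of F0 A6 8C A3 = 0xA3.

0xA3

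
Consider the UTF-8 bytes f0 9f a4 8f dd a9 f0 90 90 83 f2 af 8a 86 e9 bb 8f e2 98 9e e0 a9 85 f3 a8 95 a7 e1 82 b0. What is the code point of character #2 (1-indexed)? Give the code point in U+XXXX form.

Offset 0: leading byte 0xF0 = 11110000 → 4-byte char #1 = F0 9F A4 8F.
Offset 4: leading byte 0xDD = 11011101 → 2-byte char #2 = DD A9.
Leading byte 0xDD = 11011101 matches 110xxxxx → 2-byte sequence.
Byte 1: 0xDD = 11011101, payload 11101 (5 bits).
Byte 2: 0xA9 = 10101001 (10xxxxxx ✓), payload 101001.
Concatenate: 11101101001 = 0x769 (11 bits → U+0769).

U+0769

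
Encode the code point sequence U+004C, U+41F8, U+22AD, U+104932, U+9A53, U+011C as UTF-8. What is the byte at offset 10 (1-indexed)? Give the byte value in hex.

0xA4

1-indexed offset 10 is 0-indexed offset 9.
U+004C → 1-byte form 4C at offsets 0–0.
U+41F8 → 3-byte form E4 87 B8 at offsets 1–3.
U+22AD → 3-byte form E2 8A AD at offsets 4–6.
U+104932 → 4-byte form F4 84 A4 B2 at offsets 7–10.
Offset 9 falls in char 4's range; it's byte 3 of F4 84 A4 B2 = 0xA4.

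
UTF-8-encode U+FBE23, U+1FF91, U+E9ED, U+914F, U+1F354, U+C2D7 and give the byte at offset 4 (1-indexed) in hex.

1-indexed offset 4 is 0-indexed offset 3.
U+FBE23 → 4-byte form F3 BB B8 A3 at offsets 0–3.
Offset 3 falls in char 1's range; it's byte 4 of F3 BB B8 A3 = 0xA3.

0xA3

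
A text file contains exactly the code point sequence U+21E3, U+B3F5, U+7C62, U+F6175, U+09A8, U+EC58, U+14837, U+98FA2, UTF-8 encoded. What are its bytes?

E2 87 A3 EB 8F B5 E7 B1 A2 F3 B6 85 B5 E0 A6 A8 EE B1 98 F0 94 A0 B7 F2 98 BE A2

U+21E3: 3-byte form → E2 87 A3.
U+B3F5: 3-byte form → EB 8F B5.
U+7C62: 3-byte form → E7 B1 A2.
U+F6175: 4-byte form → F3 B6 85 B5.
U+09A8: 3-byte form → E0 A6 A8.
U+EC58: 3-byte form → EE B1 98.
U+14837: 4-byte form → F0 94 A0 B7.
U+98FA2: 4-byte form → F2 98 BE A2.
Concatenated (27 bytes): E2 87 A3 EB 8F B5 E7 B1 A2 F3 B6 85 B5 E0 A6 A8 EE B1 98 F0 94 A0 B7 F2 98 BE A2.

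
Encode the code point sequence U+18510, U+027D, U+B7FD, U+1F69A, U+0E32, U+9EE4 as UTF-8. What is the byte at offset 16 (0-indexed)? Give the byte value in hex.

0xE9

U+18510 → 4-byte form F0 98 94 90 at offsets 0–3.
U+027D → 2-byte form C9 BD at offsets 4–5.
U+B7FD → 3-byte form EB 9F BD at offsets 6–8.
U+1F69A → 4-byte form F0 9F 9A 9A at offsets 9–12.
U+0E32 → 3-byte form E0 B8 B2 at offsets 13–15.
U+9EE4 → 3-byte form E9 BB A4 at offsets 16–18.
Offset 16 falls in char 6's range; it's byte 1 of E9 BB A4 = 0xE9.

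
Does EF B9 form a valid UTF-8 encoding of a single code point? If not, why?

invalid (sequence truncated)

Leading byte 0xEF = 11101111 → 3-byte form, but only 2 bytes are present.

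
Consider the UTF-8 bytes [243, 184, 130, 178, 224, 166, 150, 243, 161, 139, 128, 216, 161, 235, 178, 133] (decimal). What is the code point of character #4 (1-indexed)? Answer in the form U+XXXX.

Offset 0: leading byte 0xF3 = 11110011 → 4-byte char #1 = F3 B8 82 B2.
Offset 4: leading byte 0xE0 = 11100000 → 3-byte char #2 = E0 A6 96.
Offset 7: leading byte 0xF3 = 11110011 → 4-byte char #3 = F3 A1 8B 80.
Offset 11: leading byte 0xD8 = 11011000 → 2-byte char #4 = D8 A1.
Leading byte 0xD8 = 11011000 matches 110xxxxx → 2-byte sequence.
Byte 1: 0xD8 = 11011000, payload 11000 (5 bits).
Byte 2: 0xA1 = 10100001 (10xxxxxx ✓), payload 100001.
Concatenate: 11000100001 = 0x621 (11 bits → U+0621).

U+0621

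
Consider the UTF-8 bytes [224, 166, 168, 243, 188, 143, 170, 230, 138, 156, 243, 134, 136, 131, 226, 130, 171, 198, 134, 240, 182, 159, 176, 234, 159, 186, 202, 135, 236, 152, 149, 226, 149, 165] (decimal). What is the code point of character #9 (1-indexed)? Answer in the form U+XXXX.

Offset 0: leading byte 0xE0 = 11100000 → 3-byte char #1 = E0 A6 A8.
Offset 3: leading byte 0xF3 = 11110011 → 4-byte char #2 = F3 BC 8F AA.
Offset 7: leading byte 0xE6 = 11100110 → 3-byte char #3 = E6 8A 9C.
Offset 10: leading byte 0xF3 = 11110011 → 4-byte char #4 = F3 86 88 83.
Offset 14: leading byte 0xE2 = 11100010 → 3-byte char #5 = E2 82 AB.
Offset 17: leading byte 0xC6 = 11000110 → 2-byte char #6 = C6 86.
Offset 19: leading byte 0xF0 = 11110000 → 4-byte char #7 = F0 B6 9F B0.
Offset 23: leading byte 0xEA = 11101010 → 3-byte char #8 = EA 9F BA.
Offset 26: leading byte 0xCA = 11001010 → 2-byte char #9 = CA 87.
Leading byte 0xCA = 11001010 matches 110xxxxx → 2-byte sequence.
Byte 1: 0xCA = 11001010, payload 01010 (5 bits).
Byte 2: 0x87 = 10000111 (10xxxxxx ✓), payload 000111.
Concatenate: 01010000111 = 0x287 (11 bits → U+0287).

U+0287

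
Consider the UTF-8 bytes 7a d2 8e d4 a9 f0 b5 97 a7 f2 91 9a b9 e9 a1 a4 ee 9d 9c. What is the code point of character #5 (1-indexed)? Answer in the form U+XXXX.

U+916B9

Offset 0: leading byte 0x7A = 01111010 → 1-byte char #1 = 7A.
Offset 1: leading byte 0xD2 = 11010010 → 2-byte char #2 = D2 8E.
Offset 3: leading byte 0xD4 = 11010100 → 2-byte char #3 = D4 A9.
Offset 5: leading byte 0xF0 = 11110000 → 4-byte char #4 = F0 B5 97 A7.
Offset 9: leading byte 0xF2 = 11110010 → 4-byte char #5 = F2 91 9A B9.
Leading byte 0xF2 = 11110010 matches 11110xxx → 4-byte sequence.
Byte 1: 0xF2 = 11110010, payload 010 (3 bits).
Byte 2: 0x91 = 10010001 (10xxxxxx ✓), payload 010001.
Byte 3: 0x9A = 10011010 (10xxxxxx ✓), payload 011010.
Byte 4: 0xB9 = 10111001 (10xxxxxx ✓), payload 111001.
Concatenate: 010010001011010111001 = 0x916B9 (21 bits → U+916B9).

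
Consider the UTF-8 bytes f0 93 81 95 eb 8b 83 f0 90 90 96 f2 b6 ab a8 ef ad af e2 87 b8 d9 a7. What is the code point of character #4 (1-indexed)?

Offset 0: leading byte 0xF0 = 11110000 → 4-byte char #1 = F0 93 81 95.
Offset 4: leading byte 0xEB = 11101011 → 3-byte char #2 = EB 8B 83.
Offset 7: leading byte 0xF0 = 11110000 → 4-byte char #3 = F0 90 90 96.
Offset 11: leading byte 0xF2 = 11110010 → 4-byte char #4 = F2 B6 AB A8.
Leading byte 0xF2 = 11110010 matches 11110xxx → 4-byte sequence.
Byte 1: 0xF2 = 11110010, payload 010 (3 bits).
Byte 2: 0xB6 = 10110110 (10xxxxxx ✓), payload 110110.
Byte 3: 0xAB = 10101011 (10xxxxxx ✓), payload 101011.
Byte 4: 0xA8 = 10101000 (10xxxxxx ✓), payload 101000.
Concatenate: 010110110101011101000 = 0xB6AE8 (21 bits → U+B6AE8).

U+B6AE8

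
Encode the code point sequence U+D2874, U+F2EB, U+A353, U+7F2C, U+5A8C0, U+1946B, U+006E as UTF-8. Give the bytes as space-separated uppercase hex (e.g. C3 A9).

F3 92 A1 B4 EF 8B AB EA 8D 93 E7 BC AC F1 9A A3 80 F0 99 91 AB 6E

U+D2874: 4-byte form → F3 92 A1 B4.
U+F2EB: 3-byte form → EF 8B AB.
U+A353: 3-byte form → EA 8D 93.
U+7F2C: 3-byte form → E7 BC AC.
U+5A8C0: 4-byte form → F1 9A A3 80.
U+1946B: 4-byte form → F0 99 91 AB.
U+006E: 1-byte form → 6E.
Concatenated (22 bytes): F3 92 A1 B4 EF 8B AB EA 8D 93 E7 BC AC F1 9A A3 80 F0 99 91 AB 6E.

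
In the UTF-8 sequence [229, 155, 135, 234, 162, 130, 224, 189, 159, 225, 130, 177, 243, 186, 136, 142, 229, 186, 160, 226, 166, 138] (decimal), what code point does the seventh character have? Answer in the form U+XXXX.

Offset 0: leading byte 0xE5 = 11100101 → 3-byte char #1 = E5 9B 87.
Offset 3: leading byte 0xEA = 11101010 → 3-byte char #2 = EA A2 82.
Offset 6: leading byte 0xE0 = 11100000 → 3-byte char #3 = E0 BD 9F.
Offset 9: leading byte 0xE1 = 11100001 → 3-byte char #4 = E1 82 B1.
Offset 12: leading byte 0xF3 = 11110011 → 4-byte char #5 = F3 BA 88 8E.
Offset 16: leading byte 0xE5 = 11100101 → 3-byte char #6 = E5 BA A0.
Offset 19: leading byte 0xE2 = 11100010 → 3-byte char #7 = E2 A6 8A.
Leading byte 0xE2 = 11100010 matches 1110xxxx → 3-byte sequence.
Byte 1: 0xE2 = 11100010, payload 0010 (4 bits).
Byte 2: 0xA6 = 10100110 (10xxxxxx ✓), payload 100110.
Byte 3: 0x8A = 10001010 (10xxxxxx ✓), payload 001010.
Concatenate: 0010100110001010 = 0x298A (16 bits → U+298A).

U+298A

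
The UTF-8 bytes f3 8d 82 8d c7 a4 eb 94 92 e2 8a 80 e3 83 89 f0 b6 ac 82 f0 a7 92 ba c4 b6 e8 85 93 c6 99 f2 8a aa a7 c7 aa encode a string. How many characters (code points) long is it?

12

Byte at offset 0: 0xF3 = 11110011 → 4-byte char (#1). Advance 4.
Byte at offset 4: 0xC7 = 11000111 → 2-byte char (#2). Advance 2.
Byte at offset 6: 0xEB = 11101011 → 3-byte char (#3). Advance 3.
Byte at offset 9: 0xE2 = 11100010 → 3-byte char (#4). Advance 3.
Byte at offset 12: 0xE3 = 11100011 → 3-byte char (#5). Advance 3.
Byte at offset 15: 0xF0 = 11110000 → 4-byte char (#6). Advance 4.
Byte at offset 19: 0xF0 = 11110000 → 4-byte char (#7). Advance 4.
Byte at offset 23: 0xC4 = 11000100 → 2-byte char (#8). Advance 2.
Byte at offset 25: 0xE8 = 11101000 → 3-byte char (#9). Advance 3.
Byte at offset 28: 0xC6 = 11000110 → 2-byte char (#10). Advance 2.
Byte at offset 30: 0xF2 = 11110010 → 4-byte char (#11). Advance 4.
Byte at offset 34: 0xC7 = 11000111 → 2-byte char (#12). Advance 2.
Reached end at offset 36 after 12 code points.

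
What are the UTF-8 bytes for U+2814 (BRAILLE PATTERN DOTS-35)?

E2 A0 94

U+2814 = 0x2814 = 10260 decimal. In range U+0800–U+FFFF → 3-byte form: 1110xxxx 10xxxxxx 10xxxxxx.
Binary (16 bits): 0010100000010100.
Split 4+6+6: 0010 | 100000 | 010100.
Byte 1: 11100010 = 0xE2.
Byte 2: 10100000 = 0xA0.
Byte 3: 10010100 = 0x94.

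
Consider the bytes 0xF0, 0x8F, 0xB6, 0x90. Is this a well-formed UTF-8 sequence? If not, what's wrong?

invalid (overlong encoding)

Leading byte 0xF0 = 11110000 → 4-byte form.
Continuation bytes all match 10xxxxxx. Payload decodes to 0xFD90.
But 0xFD90 < 0x10000, the minimum for a 4-byte sequence — this is an overlong encoding.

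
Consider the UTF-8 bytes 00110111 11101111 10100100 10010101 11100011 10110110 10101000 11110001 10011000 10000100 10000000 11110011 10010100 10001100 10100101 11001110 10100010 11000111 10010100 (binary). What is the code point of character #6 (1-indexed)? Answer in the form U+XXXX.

Offset 0: leading byte 0x37 = 00110111 → 1-byte char #1 = 37.
Offset 1: leading byte 0xEF = 11101111 → 3-byte char #2 = EF A4 95.
Offset 4: leading byte 0xE3 = 11100011 → 3-byte char #3 = E3 B6 A8.
Offset 7: leading byte 0xF1 = 11110001 → 4-byte char #4 = F1 98 84 80.
Offset 11: leading byte 0xF3 = 11110011 → 4-byte char #5 = F3 94 8C A5.
Offset 15: leading byte 0xCE = 11001110 → 2-byte char #6 = CE A2.
Leading byte 0xCE = 11001110 matches 110xxxxx → 2-byte sequence.
Byte 1: 0xCE = 11001110, payload 01110 (5 bits).
Byte 2: 0xA2 = 10100010 (10xxxxxx ✓), payload 100010.
Concatenate: 01110100010 = 0x3A2 (11 bits → U+03A2).

U+03A2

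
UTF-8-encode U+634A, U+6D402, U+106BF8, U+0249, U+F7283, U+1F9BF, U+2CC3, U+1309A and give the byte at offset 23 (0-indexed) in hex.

0x83

U+634A → 3-byte form E6 8D 8A at offsets 0–2.
U+6D402 → 4-byte form F1 AD 90 82 at offsets 3–6.
U+106BF8 → 4-byte form F4 86 AF B8 at offsets 7–10.
U+0249 → 2-byte form C9 89 at offsets 11–12.
U+F7283 → 4-byte form F3 B7 8A 83 at offsets 13–16.
U+1F9BF → 4-byte form F0 9F A6 BF at offsets 17–20.
U+2CC3 → 3-byte form E2 B3 83 at offsets 21–23.
Offset 23 falls in char 7's range; it's byte 3 of E2 B3 83 = 0x83.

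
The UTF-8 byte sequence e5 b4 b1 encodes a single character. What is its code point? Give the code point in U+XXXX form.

Leading byte 0xE5 = 11100101 matches 1110xxxx → 3-byte sequence.
Byte 1: 0xE5 = 11100101, payload 0101 (4 bits).
Byte 2: 0xB4 = 10110100 (10xxxxxx ✓), payload 110100.
Byte 3: 0xB1 = 10110001 (10xxxxxx ✓), payload 110001.
Concatenate: 0101110100110001 = 0x5D31 (16 bits → U+5D31).

U+5D31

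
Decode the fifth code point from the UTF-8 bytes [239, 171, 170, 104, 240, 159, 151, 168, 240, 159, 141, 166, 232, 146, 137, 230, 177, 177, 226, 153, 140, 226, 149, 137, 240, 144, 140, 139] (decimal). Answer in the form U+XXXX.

Offset 0: leading byte 0xEF = 11101111 → 3-byte char #1 = EF AB AA.
Offset 3: leading byte 0x68 = 01101000 → 1-byte char #2 = 68.
Offset 4: leading byte 0xF0 = 11110000 → 4-byte char #3 = F0 9F 97 A8.
Offset 8: leading byte 0xF0 = 11110000 → 4-byte char #4 = F0 9F 8D A6.
Offset 12: leading byte 0xE8 = 11101000 → 3-byte char #5 = E8 92 89.
Leading byte 0xE8 = 11101000 matches 1110xxxx → 3-byte sequence.
Byte 1: 0xE8 = 11101000, payload 1000 (4 bits).
Byte 2: 0x92 = 10010010 (10xxxxxx ✓), payload 010010.
Byte 3: 0x89 = 10001001 (10xxxxxx ✓), payload 001001.
Concatenate: 1000010010001001 = 0x8489 (16 bits → U+8489).

U+8489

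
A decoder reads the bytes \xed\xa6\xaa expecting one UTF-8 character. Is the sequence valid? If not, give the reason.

invalid (encodes a surrogate (U+D800–U+DFFF))

Structurally a 3-byte sequence; payload = 0xD9AA.
But 0xD9AA is in U+D800–U+DFFF, the surrogate range. Surrogates are not Unicode scalar values and are forbidden in UTF-8.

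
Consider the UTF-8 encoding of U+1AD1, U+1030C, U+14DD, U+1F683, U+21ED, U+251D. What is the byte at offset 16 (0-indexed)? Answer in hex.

U+1AD1 → 3-byte form E1 AB 91 at offsets 0–2.
U+1030C → 4-byte form F0 90 8C 8C at offsets 3–6.
U+14DD → 3-byte form E1 93 9D at offsets 7–9.
U+1F683 → 4-byte form F0 9F 9A 83 at offsets 10–13.
U+21ED → 3-byte form E2 87 AD at offsets 14–16.
Offset 16 falls in char 5's range; it's byte 3 of E2 87 AD = 0xAD.

0xAD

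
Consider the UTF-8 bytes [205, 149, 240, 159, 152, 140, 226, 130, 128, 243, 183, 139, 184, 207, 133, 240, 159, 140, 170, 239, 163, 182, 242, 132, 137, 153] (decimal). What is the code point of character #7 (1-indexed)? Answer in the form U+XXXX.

Offset 0: leading byte 0xCD = 11001101 → 2-byte char #1 = CD 95.
Offset 2: leading byte 0xF0 = 11110000 → 4-byte char #2 = F0 9F 98 8C.
Offset 6: leading byte 0xE2 = 11100010 → 3-byte char #3 = E2 82 80.
Offset 9: leading byte 0xF3 = 11110011 → 4-byte char #4 = F3 B7 8B B8.
Offset 13: leading byte 0xCF = 11001111 → 2-byte char #5 = CF 85.
Offset 15: leading byte 0xF0 = 11110000 → 4-byte char #6 = F0 9F 8C AA.
Offset 19: leading byte 0xEF = 11101111 → 3-byte char #7 = EF A3 B6.
Leading byte 0xEF = 11101111 matches 1110xxxx → 3-byte sequence.
Byte 1: 0xEF = 11101111, payload 1111 (4 bits).
Byte 2: 0xA3 = 10100011 (10xxxxxx ✓), payload 100011.
Byte 3: 0xB6 = 10110110 (10xxxxxx ✓), payload 110110.
Concatenate: 1111100011110110 = 0xF8F6 (16 bits → U+F8F6).

U+F8F6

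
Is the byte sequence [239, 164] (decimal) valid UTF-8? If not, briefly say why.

invalid (sequence truncated)

Leading byte 0xEF = 11101111 → 3-byte form, but only 2 bytes are present.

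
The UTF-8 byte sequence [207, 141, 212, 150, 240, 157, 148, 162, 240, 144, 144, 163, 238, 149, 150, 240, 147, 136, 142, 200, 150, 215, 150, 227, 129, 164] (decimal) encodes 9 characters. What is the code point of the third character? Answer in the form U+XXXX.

Offset 0: leading byte 0xCF = 11001111 → 2-byte char #1 = CF 8D.
Offset 2: leading byte 0xD4 = 11010100 → 2-byte char #2 = D4 96.
Offset 4: leading byte 0xF0 = 11110000 → 4-byte char #3 = F0 9D 94 A2.
Leading byte 0xF0 = 11110000 matches 11110xxx → 4-byte sequence.
Byte 1: 0xF0 = 11110000, payload 000 (3 bits).
Byte 2: 0x9D = 10011101 (10xxxxxx ✓), payload 011101.
Byte 3: 0x94 = 10010100 (10xxxxxx ✓), payload 010100.
Byte 4: 0xA2 = 10100010 (10xxxxxx ✓), payload 100010.
Concatenate: 000011101010100100010 = 0x1D522 (21 bits → U+1D522).

U+1D522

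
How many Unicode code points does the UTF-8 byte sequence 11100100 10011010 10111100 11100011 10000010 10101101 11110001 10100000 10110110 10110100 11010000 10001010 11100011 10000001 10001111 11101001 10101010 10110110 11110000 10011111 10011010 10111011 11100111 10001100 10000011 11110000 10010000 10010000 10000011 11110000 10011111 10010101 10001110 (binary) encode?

10

Byte at offset 0: 0xE4 = 11100100 → 3-byte char (#1). Advance 3.
Byte at offset 3: 0xE3 = 11100011 → 3-byte char (#2). Advance 3.
Byte at offset 6: 0xF1 = 11110001 → 4-byte char (#3). Advance 4.
Byte at offset 10: 0xD0 = 11010000 → 2-byte char (#4). Advance 2.
Byte at offset 12: 0xE3 = 11100011 → 3-byte char (#5). Advance 3.
Byte at offset 15: 0xE9 = 11101001 → 3-byte char (#6). Advance 3.
Byte at offset 18: 0xF0 = 11110000 → 4-byte char (#7). Advance 4.
Byte at offset 22: 0xE7 = 11100111 → 3-byte char (#8). Advance 3.
Byte at offset 25: 0xF0 = 11110000 → 4-byte char (#9). Advance 4.
Byte at offset 29: 0xF0 = 11110000 → 4-byte char (#10). Advance 4.
Reached end at offset 33 after 10 code points.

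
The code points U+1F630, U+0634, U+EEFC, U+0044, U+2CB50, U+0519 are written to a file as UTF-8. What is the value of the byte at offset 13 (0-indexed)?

0x90

U+1F630 → 4-byte form F0 9F 98 B0 at offsets 0–3.
U+0634 → 2-byte form D8 B4 at offsets 4–5.
U+EEFC → 3-byte form EE BB BC at offsets 6–8.
U+0044 → 1-byte form 44 at offsets 9–9.
U+2CB50 → 4-byte form F0 AC AD 90 at offsets 10–13.
Offset 13 falls in char 5's range; it's byte 4 of F0 AC AD 90 = 0x90.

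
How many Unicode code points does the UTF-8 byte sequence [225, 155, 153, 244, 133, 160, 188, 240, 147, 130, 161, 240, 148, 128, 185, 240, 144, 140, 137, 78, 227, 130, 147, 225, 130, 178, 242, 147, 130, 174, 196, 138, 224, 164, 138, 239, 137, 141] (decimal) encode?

12

Byte at offset 0: 0xE1 = 11100001 → 3-byte char (#1). Advance 3.
Byte at offset 3: 0xF4 = 11110100 → 4-byte char (#2). Advance 4.
Byte at offset 7: 0xF0 = 11110000 → 4-byte char (#3). Advance 4.
Byte at offset 11: 0xF0 = 11110000 → 4-byte char (#4). Advance 4.
Byte at offset 15: 0xF0 = 11110000 → 4-byte char (#5). Advance 4.
Byte at offset 19: 0x4E = 01001110 → 1-byte char (#6). Advance 1.
Byte at offset 20: 0xE3 = 11100011 → 3-byte char (#7). Advance 3.
Byte at offset 23: 0xE1 = 11100001 → 3-byte char (#8). Advance 3.
Byte at offset 26: 0xF2 = 11110010 → 4-byte char (#9). Advance 4.
Byte at offset 30: 0xC4 = 11000100 → 2-byte char (#10). Advance 2.
Byte at offset 32: 0xE0 = 11100000 → 3-byte char (#11). Advance 3.
Byte at offset 35: 0xEF = 11101111 → 3-byte char (#12). Advance 3.
Reached end at offset 38 after 12 code points.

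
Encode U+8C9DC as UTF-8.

U+8C9DC = 0x8C9DC = 575964 decimal. In range U+10000–U+10FFFF → 4-byte form: 11110xxx 10xxxxxx 10xxxxxx 10xxxxxx.
Binary (21 bits): 010001100100111011100.
Split 3+6+6+6: 010 | 001100 | 100111 | 011100.
Byte 1: 11110010 = 0xF2.
Byte 2: 10001100 = 0x8C.
Byte 3: 10100111 = 0xA7.
Byte 4: 10011100 = 0x9C.

F2 8C A7 9C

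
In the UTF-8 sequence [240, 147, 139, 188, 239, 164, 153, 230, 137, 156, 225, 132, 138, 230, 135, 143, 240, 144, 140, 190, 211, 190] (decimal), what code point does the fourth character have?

U+110A

Offset 0: leading byte 0xF0 = 11110000 → 4-byte char #1 = F0 93 8B BC.
Offset 4: leading byte 0xEF = 11101111 → 3-byte char #2 = EF A4 99.
Offset 7: leading byte 0xE6 = 11100110 → 3-byte char #3 = E6 89 9C.
Offset 10: leading byte 0xE1 = 11100001 → 3-byte char #4 = E1 84 8A.
Leading byte 0xE1 = 11100001 matches 1110xxxx → 3-byte sequence.
Byte 1: 0xE1 = 11100001, payload 0001 (4 bits).
Byte 2: 0x84 = 10000100 (10xxxxxx ✓), payload 000100.
Byte 3: 0x8A = 10001010 (10xxxxxx ✓), payload 001010.
Concatenate: 0001000100001010 = 0x110A (16 bits → U+110A).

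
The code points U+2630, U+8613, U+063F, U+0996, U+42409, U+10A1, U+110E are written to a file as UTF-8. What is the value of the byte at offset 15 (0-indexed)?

U+2630 → 3-byte form E2 98 B0 at offsets 0–2.
U+8613 → 3-byte form E8 98 93 at offsets 3–5.
U+063F → 2-byte form D8 BF at offsets 6–7.
U+0996 → 3-byte form E0 A6 96 at offsets 8–10.
U+42409 → 4-byte form F1 82 90 89 at offsets 11–14.
U+10A1 → 3-byte form E1 82 A1 at offsets 15–17.
Offset 15 falls in char 6's range; it's byte 1 of E1 82 A1 = 0xE1.

0xE1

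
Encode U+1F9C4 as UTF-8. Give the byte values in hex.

F0 9F A7 84

U+1F9C4 = 0x1F9C4 = 129476 decimal. In range U+10000–U+10FFFF → 4-byte form: 11110xxx 10xxxxxx 10xxxxxx 10xxxxxx.
Binary (21 bits): 000011111100111000100.
Split 3+6+6+6: 000 | 011111 | 100111 | 000100.
Byte 1: 11110000 = 0xF0.
Byte 2: 10011111 = 0x9F.
Byte 3: 10100111 = 0xA7.
Byte 4: 10000100 = 0x84.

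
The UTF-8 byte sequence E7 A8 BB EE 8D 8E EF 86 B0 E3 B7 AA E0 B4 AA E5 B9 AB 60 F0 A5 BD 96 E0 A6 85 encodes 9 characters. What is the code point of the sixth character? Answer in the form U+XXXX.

U+5E6B

Offset 0: leading byte 0xE7 = 11100111 → 3-byte char #1 = E7 A8 BB.
Offset 3: leading byte 0xEE = 11101110 → 3-byte char #2 = EE 8D 8E.
Offset 6: leading byte 0xEF = 11101111 → 3-byte char #3 = EF 86 B0.
Offset 9: leading byte 0xE3 = 11100011 → 3-byte char #4 = E3 B7 AA.
Offset 12: leading byte 0xE0 = 11100000 → 3-byte char #5 = E0 B4 AA.
Offset 15: leading byte 0xE5 = 11100101 → 3-byte char #6 = E5 B9 AB.
Leading byte 0xE5 = 11100101 matches 1110xxxx → 3-byte sequence.
Byte 1: 0xE5 = 11100101, payload 0101 (4 bits).
Byte 2: 0xB9 = 10111001 (10xxxxxx ✓), payload 111001.
Byte 3: 0xAB = 10101011 (10xxxxxx ✓), payload 101011.
Concatenate: 0101111001101011 = 0x5E6B (16 bits → U+5E6B).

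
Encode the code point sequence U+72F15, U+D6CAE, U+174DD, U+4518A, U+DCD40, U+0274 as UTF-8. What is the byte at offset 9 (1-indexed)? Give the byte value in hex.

0xF0

1-indexed offset 9 is 0-indexed offset 8.
U+72F15 → 4-byte form F1 B2 BC 95 at offsets 0–3.
U+D6CAE → 4-byte form F3 96 B2 AE at offsets 4–7.
U+174DD → 4-byte form F0 97 93 9D at offsets 8–11.
Offset 8 falls in char 3's range; it's byte 1 of F0 97 93 9D = 0xF0.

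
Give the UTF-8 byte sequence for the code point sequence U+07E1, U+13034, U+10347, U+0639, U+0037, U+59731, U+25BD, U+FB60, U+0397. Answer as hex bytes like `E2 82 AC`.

DF A1 F0 93 80 B4 F0 90 8D 87 D8 B9 37 F1 99 9C B1 E2 96 BD EF AD A0 CE 97

U+07E1: 2-byte form → DF A1.
U+13034: 4-byte form → F0 93 80 B4.
U+10347: 4-byte form → F0 90 8D 87.
U+0639: 2-byte form → D8 B9.
U+0037: 1-byte form → 37.
U+59731: 4-byte form → F1 99 9C B1.
U+25BD: 3-byte form → E2 96 BD.
U+FB60: 3-byte form → EF AD A0.
U+0397: 2-byte form → CE 97.
Concatenated (25 bytes): DF A1 F0 93 80 B4 F0 90 8D 87 D8 B9 37 F1 99 9C B1 E2 96 BD EF AD A0 CE 97.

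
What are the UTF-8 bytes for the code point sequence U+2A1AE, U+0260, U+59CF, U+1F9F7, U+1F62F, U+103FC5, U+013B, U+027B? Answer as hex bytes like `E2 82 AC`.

U+2A1AE: 4-byte form → F0 AA 86 AE.
U+0260: 2-byte form → C9 A0.
U+59CF: 3-byte form → E5 A7 8F.
U+1F9F7: 4-byte form → F0 9F A7 B7.
U+1F62F: 4-byte form → F0 9F 98 AF.
U+103FC5: 4-byte form → F4 83 BF 85.
U+013B: 2-byte form → C4 BB.
U+027B: 2-byte form → C9 BB.
Concatenated (25 bytes): F0 AA 86 AE C9 A0 E5 A7 8F F0 9F A7 B7 F0 9F 98 AF F4 83 BF 85 C4 BB C9 BB.

F0 AA 86 AE C9 A0 E5 A7 8F F0 9F A7 B7 F0 9F 98 AF F4 83 BF 85 C4 BB C9 BB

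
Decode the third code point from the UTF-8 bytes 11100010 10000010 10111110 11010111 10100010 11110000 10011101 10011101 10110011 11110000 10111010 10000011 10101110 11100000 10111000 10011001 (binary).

Offset 0: leading byte 0xE2 = 11100010 → 3-byte char #1 = E2 82 BE.
Offset 3: leading byte 0xD7 = 11010111 → 2-byte char #2 = D7 A2.
Offset 5: leading byte 0xF0 = 11110000 → 4-byte char #3 = F0 9D 9D B3.
Leading byte 0xF0 = 11110000 matches 11110xxx → 4-byte sequence.
Byte 1: 0xF0 = 11110000, payload 000 (3 bits).
Byte 2: 0x9D = 10011101 (10xxxxxx ✓), payload 011101.
Byte 3: 0x9D = 10011101 (10xxxxxx ✓), payload 011101.
Byte 4: 0xB3 = 10110011 (10xxxxxx ✓), payload 110011.
Concatenate: 000011101011101110011 = 0x1D773 (21 bits → U+1D773).

U+1D773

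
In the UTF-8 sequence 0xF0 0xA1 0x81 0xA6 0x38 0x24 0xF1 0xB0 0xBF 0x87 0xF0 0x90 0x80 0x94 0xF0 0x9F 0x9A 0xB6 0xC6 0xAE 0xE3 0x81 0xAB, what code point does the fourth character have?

U+70FC7

Offset 0: leading byte 0xF0 = 11110000 → 4-byte char #1 = F0 A1 81 A6.
Offset 4: leading byte 0x38 = 00111000 → 1-byte char #2 = 38.
Offset 5: leading byte 0x24 = 00100100 → 1-byte char #3 = 24.
Offset 6: leading byte 0xF1 = 11110001 → 4-byte char #4 = F1 B0 BF 87.
Leading byte 0xF1 = 11110001 matches 11110xxx → 4-byte sequence.
Byte 1: 0xF1 = 11110001, payload 001 (3 bits).
Byte 2: 0xB0 = 10110000 (10xxxxxx ✓), payload 110000.
Byte 3: 0xBF = 10111111 (10xxxxxx ✓), payload 111111.
Byte 4: 0x87 = 10000111 (10xxxxxx ✓), payload 000111.
Concatenate: 001110000111111000111 = 0x70FC7 (21 bits → U+70FC7).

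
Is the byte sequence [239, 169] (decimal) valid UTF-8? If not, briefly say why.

Leading byte 0xEF = 11101111 → 3-byte form, but only 2 bytes are present.

invalid (sequence truncated)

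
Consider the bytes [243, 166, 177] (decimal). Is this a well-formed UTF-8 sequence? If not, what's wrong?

invalid (sequence truncated)

Leading byte 0xF3 = 11110011 → 4-byte form, but only 3 bytes are present.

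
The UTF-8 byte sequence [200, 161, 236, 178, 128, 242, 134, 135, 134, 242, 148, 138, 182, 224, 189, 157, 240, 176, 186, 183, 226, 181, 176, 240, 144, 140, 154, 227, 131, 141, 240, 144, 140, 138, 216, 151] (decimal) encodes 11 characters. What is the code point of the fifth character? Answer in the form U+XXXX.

U+0F5D

Offset 0: leading byte 0xC8 = 11001000 → 2-byte char #1 = C8 A1.
Offset 2: leading byte 0xEC = 11101100 → 3-byte char #2 = EC B2 80.
Offset 5: leading byte 0xF2 = 11110010 → 4-byte char #3 = F2 86 87 86.
Offset 9: leading byte 0xF2 = 11110010 → 4-byte char #4 = F2 94 8A B6.
Offset 13: leading byte 0xE0 = 11100000 → 3-byte char #5 = E0 BD 9D.
Leading byte 0xE0 = 11100000 matches 1110xxxx → 3-byte sequence.
Byte 1: 0xE0 = 11100000, payload 0000 (4 bits).
Byte 2: 0xBD = 10111101 (10xxxxxx ✓), payload 111101.
Byte 3: 0x9D = 10011101 (10xxxxxx ✓), payload 011101.
Concatenate: 0000111101011101 = 0xF5D (16 bits → U+0F5D).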